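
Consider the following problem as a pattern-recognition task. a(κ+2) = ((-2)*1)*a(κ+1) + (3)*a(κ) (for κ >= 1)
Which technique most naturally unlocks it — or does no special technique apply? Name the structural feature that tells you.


Verdict: the characteristic-root method — constant coefficients and linearity mean the ansatz r^κ reduces it to solving the characteristic polynomial.


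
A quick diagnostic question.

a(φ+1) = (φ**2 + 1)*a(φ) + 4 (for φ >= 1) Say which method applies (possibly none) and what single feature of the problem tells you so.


Method: a summation factor — one step of memory with a weight φ**2 + 1 that changes as the index grows — the summation-factor construction is built for this.


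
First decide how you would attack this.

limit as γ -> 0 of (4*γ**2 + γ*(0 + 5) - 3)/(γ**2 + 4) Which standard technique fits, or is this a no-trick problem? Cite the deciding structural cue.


Best approach: no special technique — no denominator vanishes and nothing blows up at 0: direct substitution is the whole computation.


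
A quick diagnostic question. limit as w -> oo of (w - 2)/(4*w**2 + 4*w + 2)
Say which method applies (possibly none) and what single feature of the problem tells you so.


Method: dominant-term comparison — at large w only the top-degree terms survive; compare the leading terms and the limit falls out. Differentiating the expression as a single quotient would eventually settle it as well; matching dominant growth settles it immediately.


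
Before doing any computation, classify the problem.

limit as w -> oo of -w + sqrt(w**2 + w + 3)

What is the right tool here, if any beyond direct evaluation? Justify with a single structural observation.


Method: conjugate multiplication — infinity minus infinity with a radical in play — multiply by the conjugate so the divergences of sqrt(w**2 + w + 3) and w annihilate.


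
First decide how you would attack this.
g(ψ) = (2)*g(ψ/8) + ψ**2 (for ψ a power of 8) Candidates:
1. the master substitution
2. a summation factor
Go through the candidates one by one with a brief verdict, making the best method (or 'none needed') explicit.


Best approach: the master substitution — recursion at ψ/8 is multiplicative in the index; logarithmic reindexing via ψ = 8^m linearizes it.
- the master substitution: applies; the problem has the shape this method handles.
- a summation factor — the recursion divides its index rather than shifting it — there is no previous-term chain for a summation factor to telescope.


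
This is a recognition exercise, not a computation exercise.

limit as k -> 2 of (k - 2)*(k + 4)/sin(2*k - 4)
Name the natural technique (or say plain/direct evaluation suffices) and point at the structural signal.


Diagnosis: l'Hôpital's rule (0/0) — plug in 2: top and bottom both hit zero, so differentiate each and retry. One could equally expand both pieces locally and compare leading terms; the rule does that in one stroke.


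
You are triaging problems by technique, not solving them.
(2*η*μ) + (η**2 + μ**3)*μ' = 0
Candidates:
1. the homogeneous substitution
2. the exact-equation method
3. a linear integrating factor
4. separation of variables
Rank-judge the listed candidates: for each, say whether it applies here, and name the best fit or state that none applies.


Method: the exact-equation method — take the mixed partials of 2*η*μ and η**2 + μ**3: they are equal, which certifies an exact differential.
- the homogeneous substitution — the slope is not a function of the ratio of the variables alone.
- the exact-equation method — a fit — the right tool for this form.
- a linear integrating factor — a nonlinear term in the unknown puts this outside the integrating-factor template.
- separation of variables: the two dependences do not factor apart.


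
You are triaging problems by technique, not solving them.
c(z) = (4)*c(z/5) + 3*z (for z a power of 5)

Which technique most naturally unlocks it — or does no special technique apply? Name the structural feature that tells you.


Method: the master substitution — the argument z/5 divides the index by 5; the standard z = 5^m substitution converts it to a constant-shift recurrence.


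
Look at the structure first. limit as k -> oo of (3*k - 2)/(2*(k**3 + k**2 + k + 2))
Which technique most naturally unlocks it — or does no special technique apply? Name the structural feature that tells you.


Technique: dominant-term comparison — divide through by the highest power of k; every lower-order term dies and the dominant terms decide the limit. Viewed as a single quotient this is an ∞/∞ form — an at-infinity application of l'Hôpital's rule would also resolve it; comparing leading growth reads the answer without differentiating.


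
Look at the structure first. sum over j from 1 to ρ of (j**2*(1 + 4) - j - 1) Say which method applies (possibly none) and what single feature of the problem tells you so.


Best approach: no special technique — no cancellation, no constant ratio, no binomial weights — just polynomial terms summed directly.


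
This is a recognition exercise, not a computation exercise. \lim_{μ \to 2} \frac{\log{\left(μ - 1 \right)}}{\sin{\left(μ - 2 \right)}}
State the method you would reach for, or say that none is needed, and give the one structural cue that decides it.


Best approach: l'Hôpital's rule (0/0) — substituting 2 gives 0 over 0; differentiate top and bottom once and re-evaluate. One could equally expand both pieces locally and compare leading terms; the rule does that in one stroke.


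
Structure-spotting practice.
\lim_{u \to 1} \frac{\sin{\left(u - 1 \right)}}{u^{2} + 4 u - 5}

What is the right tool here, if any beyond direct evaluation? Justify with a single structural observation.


Verdict: l'Hôpital's rule (0/0) — substituting 1 gives 0 over 0; differentiate top and bottom once and re-evaluate. Known elementary limits would finish this too — the rule just bypasses the case analysis.


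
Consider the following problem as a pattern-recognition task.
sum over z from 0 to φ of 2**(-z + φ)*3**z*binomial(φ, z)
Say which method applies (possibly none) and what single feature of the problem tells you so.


Best approach: the binomial theorem — the binomial coefficients weight matched powers of 3 and 2, which is exactly the expansion of a binomial power.


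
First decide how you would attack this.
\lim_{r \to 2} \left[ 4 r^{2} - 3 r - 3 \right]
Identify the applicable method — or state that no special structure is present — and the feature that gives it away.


Technique: no special technique — the function is continuous at 2; evaluation is itself the limit, no machinery required.


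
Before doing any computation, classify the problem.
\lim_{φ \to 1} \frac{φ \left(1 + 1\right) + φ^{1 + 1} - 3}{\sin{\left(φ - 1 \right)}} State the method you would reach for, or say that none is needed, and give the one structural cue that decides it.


Method: l'Hôpital's rule (0/0) — the 0/0 form at 1 is the signature situation for l'Hôpital's rule. Expanding numerator and denominator to first order gives the same value — the rule automates exactly that.


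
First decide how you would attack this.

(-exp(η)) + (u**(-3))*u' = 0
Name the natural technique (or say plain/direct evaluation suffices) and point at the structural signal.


Best approach: separation of variables — separating collects all u-dependence with the derivative and leaves all η-dependence opposite: variables separate. One could also solve this as an exact equation; with each coefficient in its own variable, separating is the same work with fewer steps.


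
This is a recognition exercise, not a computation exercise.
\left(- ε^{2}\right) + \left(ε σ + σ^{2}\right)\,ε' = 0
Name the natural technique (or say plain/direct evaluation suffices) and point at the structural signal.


Method: the homogeneous substitution — scaling σ and ε together leaves the slope fixed — it depends only on ε/σ, so substitute the ratio. Rewriting — with the variables' roles exchanged where the shape demands it — would expose a Bernoulli structure too; the homogeneous substitution simply reads the degrees directly.


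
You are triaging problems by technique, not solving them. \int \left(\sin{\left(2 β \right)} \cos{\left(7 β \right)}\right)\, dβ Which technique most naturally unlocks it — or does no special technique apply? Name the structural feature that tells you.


Technique: a trigonometric identity — mixed-frequency products such as \sin{\left(2 β \right)} \cos{\left(7 β \right)} are designed for the product-to-sum formula.


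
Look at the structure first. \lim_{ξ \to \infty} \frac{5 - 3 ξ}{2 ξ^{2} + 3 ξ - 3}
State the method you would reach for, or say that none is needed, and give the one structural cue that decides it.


Diagnosis: dominant-term comparison — divide through by the highest power of ξ; every lower-order term dies and the dominant terms decide the limit. Viewed as a single quotient this is an ∞/∞ form — an at-infinity application of l'Hôpital's rule would also resolve it; comparing leading growth reads the answer without differentiating.


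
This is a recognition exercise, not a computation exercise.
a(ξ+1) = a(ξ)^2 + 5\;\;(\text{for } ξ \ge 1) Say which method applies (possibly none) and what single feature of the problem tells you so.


Method: no special technique — each new value is a nonlinear function of earlier ones — scaling arguments and superposition both fail.


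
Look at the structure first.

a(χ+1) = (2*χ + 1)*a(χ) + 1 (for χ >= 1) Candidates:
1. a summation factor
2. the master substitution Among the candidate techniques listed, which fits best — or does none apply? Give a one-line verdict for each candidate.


Verdict: a summation factor — first-order, linear, moving coefficient 2*χ + 1: the discrete analogue of an integrating factor handles it.
- a summation factor: a fit — the right tool for this form.
- the master substitution — there is no divide-the-index recursive argument.


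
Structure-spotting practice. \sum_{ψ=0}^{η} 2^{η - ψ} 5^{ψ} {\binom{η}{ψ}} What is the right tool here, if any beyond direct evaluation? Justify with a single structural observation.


Verdict: the binomial theorem — binomial coefficients against complementary powers of 5 and 2: recognize the binomial expansion and resum.


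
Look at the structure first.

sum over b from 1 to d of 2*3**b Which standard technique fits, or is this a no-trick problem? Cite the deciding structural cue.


Best approach: the geometric series formula — consecutive terms stand in a fixed index-free ratio — the geometric sum formula closes it.


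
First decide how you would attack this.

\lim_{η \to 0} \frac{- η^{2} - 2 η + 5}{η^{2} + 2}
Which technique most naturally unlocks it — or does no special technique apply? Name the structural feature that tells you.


Method: no special technique — no vanishing denominator and no indeterminate clash at the point — evaluation is immediate.


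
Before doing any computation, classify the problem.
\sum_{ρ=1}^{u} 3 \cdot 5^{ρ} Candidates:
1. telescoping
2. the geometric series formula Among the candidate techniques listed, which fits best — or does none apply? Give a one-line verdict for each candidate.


Verdict: the geometric series formula — the ratio of consecutive terms is the constant 5, independent of the index — a geometric sum.
- telescoping — the terms as presented offer no neighboring cancellation — a telescoping rewrite may exist, but the displayed structure does not hand one over.
- the geometric series formula — applies; the problem has the shape this method handles.


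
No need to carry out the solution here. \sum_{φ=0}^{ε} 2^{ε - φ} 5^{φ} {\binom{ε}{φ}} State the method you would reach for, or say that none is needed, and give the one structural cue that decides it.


Best approach: the binomial theorem — the binomial coefficients weight matched powers of 5 and 2, which is exactly the expansion of a binomial power.


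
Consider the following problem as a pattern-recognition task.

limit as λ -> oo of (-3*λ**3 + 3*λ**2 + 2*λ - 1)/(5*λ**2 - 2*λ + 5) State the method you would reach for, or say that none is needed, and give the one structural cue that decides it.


Method: dominant-term comparison — divide by the highest power of λ present: lower-order terms vanish and the dominant ratio remains. Differentiating the expression as a single quotient would eventually settle it as well; matching dominant growth settles it immediately.


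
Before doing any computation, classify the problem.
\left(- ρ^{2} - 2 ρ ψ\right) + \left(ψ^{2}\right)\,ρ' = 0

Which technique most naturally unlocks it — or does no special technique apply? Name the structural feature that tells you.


Technique: the homogeneous substitution — scaling ψ and ρ together leaves the slope fixed — it depends only on ρ/ψ, so substitute the ratio. This doubles as a Bernoulli equation in the unknown as written; the homogeneous route needs no setup at all.


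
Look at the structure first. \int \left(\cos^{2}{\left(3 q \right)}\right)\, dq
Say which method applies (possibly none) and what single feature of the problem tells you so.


Method: a trigonometric identity — the exponent on \cos^{2}{\left(3 q \right)} is even — the power-reduction identity is the standard preprocessing step.


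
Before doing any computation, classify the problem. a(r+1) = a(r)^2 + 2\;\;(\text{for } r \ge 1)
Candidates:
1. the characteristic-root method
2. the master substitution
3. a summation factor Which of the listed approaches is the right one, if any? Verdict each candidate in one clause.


Technique: no special technique — this one you iterate or analyze qualitatively: the nonlinearity defeats linear solution methods.
- the characteristic-root method — the recursion is nonlinear in the sequence values, so no linear-modes ansatz applies.
- the master substitution: the recursive argument is a shift of the index, not a fixed fraction of it.
- a summation factor: the recursion is nonlinear — outside the first-order linear family a summation factor addresses.


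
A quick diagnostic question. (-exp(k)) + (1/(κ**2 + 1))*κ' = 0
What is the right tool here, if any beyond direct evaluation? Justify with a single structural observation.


Technique: separation of variables — one side of the product carries the independent variable, the other the unknown — the textbook separation shape. One could also solve this as an exact equation; with each coefficient in its own variable, separating is the same work with fewer steps.


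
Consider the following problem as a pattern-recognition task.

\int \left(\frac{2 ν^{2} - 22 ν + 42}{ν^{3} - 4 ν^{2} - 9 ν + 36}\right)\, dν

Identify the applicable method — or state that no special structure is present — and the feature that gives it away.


Technique: partial fractions — ν^{3} - 4 ν^{2} - 9 ν + 36 splits into linear pieces, so the quotient is a sum of simple fractions — decompose before integrating.


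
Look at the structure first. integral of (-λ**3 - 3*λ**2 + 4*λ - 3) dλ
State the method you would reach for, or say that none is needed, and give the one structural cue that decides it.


Verdict: no special technique — scan for structure and find none: constant multiples of powers of λ, integrate directly.


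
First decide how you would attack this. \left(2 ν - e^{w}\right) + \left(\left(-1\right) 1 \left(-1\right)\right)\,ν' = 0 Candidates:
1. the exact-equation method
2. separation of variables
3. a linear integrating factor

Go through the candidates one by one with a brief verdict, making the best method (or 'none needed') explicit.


Best approach: a linear integrating factor — the unknown enters only to the first power against a nonzero forcing term — the integrating-factor template applies directly.
- the exact-equation method — the mixed-partials test fails on this split — it is not an exact differential as presented.
- separation of variables — no algebra isolates the independent variable on one side and the unknown on the other.
- a linear integrating factor: applies; the problem has the shape this method handles.


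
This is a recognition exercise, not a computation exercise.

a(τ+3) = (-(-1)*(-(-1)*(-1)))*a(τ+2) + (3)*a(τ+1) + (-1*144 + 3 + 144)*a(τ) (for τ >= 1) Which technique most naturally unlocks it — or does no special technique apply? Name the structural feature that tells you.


Method: the characteristic-root method — constant coefficients and linearity mean the ansatz r^τ reduces it to solving the characteristic polynomial.


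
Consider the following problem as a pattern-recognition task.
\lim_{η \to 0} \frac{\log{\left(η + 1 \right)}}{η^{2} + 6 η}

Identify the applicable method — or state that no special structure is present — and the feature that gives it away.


Diagnosis: l'Hôpital's rule (0/0) — plug in 0: top and bottom both hit zero, so differentiate each and retry. Expanding numerator and denominator to first order gives the same value — the rule automates exactly that.


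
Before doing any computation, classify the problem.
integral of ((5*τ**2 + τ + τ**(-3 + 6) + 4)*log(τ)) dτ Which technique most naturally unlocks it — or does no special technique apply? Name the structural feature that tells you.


Best approach: integration by parts — choose u = log(τ): one derivative turns the logarithm algebraic, and the remaining factor (5*τ**2 + τ + τ**(-3 + 6) + 4) integrates term by term under the power rule.


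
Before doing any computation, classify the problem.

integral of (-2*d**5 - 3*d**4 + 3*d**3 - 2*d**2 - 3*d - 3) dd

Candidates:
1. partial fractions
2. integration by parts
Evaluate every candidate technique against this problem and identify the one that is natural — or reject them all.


Best approach: no special technique — every term is a constant multiple of a power of d; term-wise power-rule integration needs no preliminary transformation.
- partial fractions — there is no rational-function structure to decompose.
- integration by parts: splitting off a factor buys nothing — the integrand integrates directly without parts.


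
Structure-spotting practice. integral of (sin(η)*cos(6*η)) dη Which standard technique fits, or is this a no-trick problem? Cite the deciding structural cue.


Verdict: a trigonometric identity — sin(η)*cos(6*η) mixes two frequencies; the product-to-sum identity splits it into single-frequency sinusoids.


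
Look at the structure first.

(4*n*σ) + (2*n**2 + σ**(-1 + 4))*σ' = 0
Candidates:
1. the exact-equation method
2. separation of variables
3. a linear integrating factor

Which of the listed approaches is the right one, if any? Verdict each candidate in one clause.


Method: the exact-equation method — because the two cross partials coincide, the form is conservative as written — recover its potential in (n, σ).
- the exact-equation method — applies; the problem has the shape this method handles.
- separation of variables — the two dependences do not factor apart.
- a linear integrating factor: a nonlinear term in the unknown puts this outside the integrating-factor template.


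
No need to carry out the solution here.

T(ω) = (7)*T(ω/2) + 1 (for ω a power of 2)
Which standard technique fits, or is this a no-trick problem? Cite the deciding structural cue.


Best approach: the master substitution — the index is divided (ω/2), not shifted — substitute ω = 2^m to straighten it into a shift recurrence.


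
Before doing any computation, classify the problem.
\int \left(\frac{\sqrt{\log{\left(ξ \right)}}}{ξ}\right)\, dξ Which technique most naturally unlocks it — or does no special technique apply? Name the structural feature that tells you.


Verdict: u-substitution — everything non-trivial happens through the inner expression \log{\left(ξ \right)}, and its derivative accounts for the remaining factor up to a constant, so set u = \log{\left(ξ \right)}.


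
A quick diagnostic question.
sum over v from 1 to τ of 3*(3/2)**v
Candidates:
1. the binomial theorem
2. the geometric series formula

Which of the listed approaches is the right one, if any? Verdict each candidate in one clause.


Technique: the geometric series formula — each term is 3/2 times the previous one, so the geometric-series formula applies directly.
- the binomial theorem — the summand does not match any term pattern of an expanded binomial power.
- the geometric series formula: applicable, and directly so.


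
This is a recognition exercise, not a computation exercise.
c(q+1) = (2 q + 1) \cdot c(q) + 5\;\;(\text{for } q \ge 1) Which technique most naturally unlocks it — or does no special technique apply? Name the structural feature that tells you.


Diagnosis: a summation factor — it is first-order linear but the coefficient 2 q + 1 depends on the index, so multiply through by a summation factor to telescope it.


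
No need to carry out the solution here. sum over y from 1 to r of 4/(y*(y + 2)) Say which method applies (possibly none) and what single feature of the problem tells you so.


Technique: telescoping — 4/(y*(y + 2)) is a collapsed telescope: expand it into simple fractions to see the cancellation.


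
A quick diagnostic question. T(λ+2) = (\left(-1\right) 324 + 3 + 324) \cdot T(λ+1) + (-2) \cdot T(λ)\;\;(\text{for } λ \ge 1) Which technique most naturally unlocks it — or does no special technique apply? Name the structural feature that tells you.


Method: the characteristic-root method — because shifting λ leaves the equation's coefficients unchanged, exponential trials reduce it to algebra.


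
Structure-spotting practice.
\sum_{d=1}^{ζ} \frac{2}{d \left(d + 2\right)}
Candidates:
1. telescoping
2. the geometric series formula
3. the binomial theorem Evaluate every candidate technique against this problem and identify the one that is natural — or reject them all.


Diagnosis: telescoping — poles of \frac{2}{d \left(d + 2\right)} differ by an integer, the telltale of a telescoping partial-fraction sum.
- telescoping: applicable, and directly so.
- the geometric series formula: consecutive terms are not related by a fixed multiplier.
- the binomial theorem: the terms lack the binomial-coefficient-weighted complementary-power pattern of an expansion.


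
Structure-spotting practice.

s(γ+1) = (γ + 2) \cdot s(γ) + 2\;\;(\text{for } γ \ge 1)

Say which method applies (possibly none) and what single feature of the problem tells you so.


Best approach: a summation factor — the coefficient γ + 2 drifts with the index, so no fixed root exists; normalizing by the cumulative product telescopes it.


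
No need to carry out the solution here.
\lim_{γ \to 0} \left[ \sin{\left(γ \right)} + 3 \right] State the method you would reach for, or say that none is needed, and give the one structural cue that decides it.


Method: no special technique — no vanishing denominator and no indeterminate clash at the point — evaluation is immediate.


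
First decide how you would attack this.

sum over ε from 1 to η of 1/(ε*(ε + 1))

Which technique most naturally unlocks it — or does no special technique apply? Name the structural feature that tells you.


Diagnosis: telescoping — split 1/(ε*(ε + 1)) by partial fractions and the pieces are one function at shifted arguments — interior terms cancel.


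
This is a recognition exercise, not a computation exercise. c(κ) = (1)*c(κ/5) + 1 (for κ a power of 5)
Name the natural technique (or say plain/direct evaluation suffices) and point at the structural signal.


Technique: the master substitution — the argument κ/5 divides the index by 5; the standard κ = 5^m substitution converts it to a constant-shift recurrence.


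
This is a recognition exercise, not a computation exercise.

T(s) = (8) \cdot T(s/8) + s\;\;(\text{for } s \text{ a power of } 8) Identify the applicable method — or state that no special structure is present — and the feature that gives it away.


Diagnosis: the master substitution — the argument shrinks by the factor 8, so measure the index on a logarithmic scale and the recursion becomes a shift.


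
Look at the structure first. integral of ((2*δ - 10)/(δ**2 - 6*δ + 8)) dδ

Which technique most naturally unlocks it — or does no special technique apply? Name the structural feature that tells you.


Best approach: partial fractions — each factor of δ**2 - 6*δ + 8 owns one elementary piece of the integrand — separate them and integrate piecewise.


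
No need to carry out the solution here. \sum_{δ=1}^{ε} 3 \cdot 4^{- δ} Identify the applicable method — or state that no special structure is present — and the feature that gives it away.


Best approach: the geometric series formula — consecutive terms stand in a fixed index-free ratio — the geometric sum formula closes it.


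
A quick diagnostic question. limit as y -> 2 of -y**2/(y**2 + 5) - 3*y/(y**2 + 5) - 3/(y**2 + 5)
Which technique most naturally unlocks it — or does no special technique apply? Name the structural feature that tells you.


Best approach: no special technique — the function is continuous at 2; evaluation is itself the limit, no machinery required.


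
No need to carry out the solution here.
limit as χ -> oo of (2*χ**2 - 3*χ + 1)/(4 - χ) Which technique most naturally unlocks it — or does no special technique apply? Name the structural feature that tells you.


Technique: dominant-term comparison — as χ grows, only the highest-degree terms matter — compare leading terms and read the limit off. l'Hôpital's at-infinity variant applies to the expression viewed as a single quotient; the leading-term comparison is the direct route.


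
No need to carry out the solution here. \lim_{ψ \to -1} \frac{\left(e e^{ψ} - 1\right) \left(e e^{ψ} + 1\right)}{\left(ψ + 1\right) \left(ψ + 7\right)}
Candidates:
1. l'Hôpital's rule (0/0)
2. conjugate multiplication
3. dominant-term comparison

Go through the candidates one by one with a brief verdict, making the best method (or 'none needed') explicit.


Technique: l'Hôpital's rule (0/0) — the 0/0 form at -1 is the signature situation for l'Hôpital's rule. A local series expansion at the point resolves it as well; the rule is the packaged version of that step.
- l'Hôpital's rule (0/0) — applicable, and directly so.
- conjugate multiplication — there is no infinity-minus-infinity radical difference to rationalize.
- dominant-term comparison — no dominant-degree comparison decides it.


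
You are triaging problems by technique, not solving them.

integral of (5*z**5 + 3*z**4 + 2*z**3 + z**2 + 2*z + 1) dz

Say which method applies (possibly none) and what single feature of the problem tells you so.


Verdict: no special technique — the integrand is a sum of constant multiples of powers of z — integrate term by term.


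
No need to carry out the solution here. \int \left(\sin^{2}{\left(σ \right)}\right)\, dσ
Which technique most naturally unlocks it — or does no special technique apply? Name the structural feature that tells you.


Technique: a trigonometric identity — reduce \sin^{2}{\left(σ \right)} with the power-reduction formula and the integral becomes first-degree trigonometry.


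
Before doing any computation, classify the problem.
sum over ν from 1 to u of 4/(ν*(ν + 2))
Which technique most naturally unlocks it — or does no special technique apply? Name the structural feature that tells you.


Diagnosis: telescoping — integer-spaced poles in 4/(ν*(ν + 2)) are the telescoping signature in disguise.


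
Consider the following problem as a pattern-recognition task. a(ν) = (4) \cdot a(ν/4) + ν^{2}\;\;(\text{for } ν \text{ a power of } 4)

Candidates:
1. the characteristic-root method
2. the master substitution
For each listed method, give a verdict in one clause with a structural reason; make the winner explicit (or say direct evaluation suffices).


Method: the master substitution — treat m = log base 4 of ν as the new clock: one recursion step advances m by one while ν scales by 4.
- the characteristic-root method: the recursion divides its index rather than shifting it — outside the constant-shift family the root method covers.
- the master substitution — yes — fits the structure here.


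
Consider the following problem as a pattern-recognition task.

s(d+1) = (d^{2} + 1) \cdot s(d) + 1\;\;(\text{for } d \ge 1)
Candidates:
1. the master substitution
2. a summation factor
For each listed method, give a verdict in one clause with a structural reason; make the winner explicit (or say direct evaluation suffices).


Best approach: a summation factor — first-order, linear, moving coefficient d^{2} + 1: the discrete analogue of an integrating factor handles it.
- the master substitution: this is shift-type recursion, outside the divide-and-conquer template.
- a summation factor — yes, a natural case for it.


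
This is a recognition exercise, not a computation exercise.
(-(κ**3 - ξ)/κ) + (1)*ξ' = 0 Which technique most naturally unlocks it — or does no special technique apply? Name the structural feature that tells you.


Technique: a linear integrating factor — the unknown enters only to the first power against a nonzero forcing term — the integrating-factor template applies directly.


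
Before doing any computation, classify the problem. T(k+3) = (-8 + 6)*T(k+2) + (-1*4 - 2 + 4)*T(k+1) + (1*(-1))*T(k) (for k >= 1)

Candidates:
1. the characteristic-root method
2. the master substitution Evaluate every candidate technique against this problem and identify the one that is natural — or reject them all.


Diagnosis: the characteristic-root method — the recurrence is linear and homogeneous with constant coefficients, so the ansatz r^k turns it into a polynomial equation for r.
- the characteristic-root method: a fit — the right tool for this form.
- the master substitution: no fixed divisor shrinks the index between calls.


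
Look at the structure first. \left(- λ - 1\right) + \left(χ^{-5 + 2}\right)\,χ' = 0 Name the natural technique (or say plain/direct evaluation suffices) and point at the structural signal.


Verdict: separation of variables — all dependence on the two variables factors apart, the defining separable shape. The equation is exact as it stands too — a potential function exists — though separation reads the split structure directly.


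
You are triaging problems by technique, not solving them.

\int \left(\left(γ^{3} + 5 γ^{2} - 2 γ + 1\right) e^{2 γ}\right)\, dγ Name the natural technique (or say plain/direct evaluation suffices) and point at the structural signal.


Best approach: integration by parts — a polynomial γ^{3} + 5 γ^{2} - 2 γ + 1 against the kernel e^{2 γ} is the signature bounded-ladder case for integration by parts.


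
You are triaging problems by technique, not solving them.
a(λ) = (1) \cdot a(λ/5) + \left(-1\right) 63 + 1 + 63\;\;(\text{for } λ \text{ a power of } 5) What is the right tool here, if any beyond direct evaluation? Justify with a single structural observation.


Technique: the master substitution — treat m = log base 5 of λ as the new clock: one recursion step advances m by one while λ scales by 5.


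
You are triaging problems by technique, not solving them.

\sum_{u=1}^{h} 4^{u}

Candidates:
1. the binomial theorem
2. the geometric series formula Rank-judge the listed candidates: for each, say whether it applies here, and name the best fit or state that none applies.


Diagnosis: the geometric series formula — check a ratio of consecutive terms: it is 4, independent of the index, so the geometric formula closes the sum.
- the binomial theorem — there is no sum-raised-to-a-power identity hiding in these terms.
- the geometric series formula: yes — fits the structure here.


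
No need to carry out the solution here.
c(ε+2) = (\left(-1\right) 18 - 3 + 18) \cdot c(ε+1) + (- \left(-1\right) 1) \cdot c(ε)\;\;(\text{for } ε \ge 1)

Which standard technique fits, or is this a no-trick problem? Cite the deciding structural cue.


Method: the characteristic-root method — the recurrence treats every index alike (constant coefficients, no forcing) — precisely the regime where r^ε trials close it.


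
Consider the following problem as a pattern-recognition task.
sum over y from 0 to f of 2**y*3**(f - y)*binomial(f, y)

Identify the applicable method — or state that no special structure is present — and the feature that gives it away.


Technique: the binomial theorem — binomial(f, y) weighting matched powers of 2 and 3 is the expanded form of (2 + 3)^f — fold it back up.


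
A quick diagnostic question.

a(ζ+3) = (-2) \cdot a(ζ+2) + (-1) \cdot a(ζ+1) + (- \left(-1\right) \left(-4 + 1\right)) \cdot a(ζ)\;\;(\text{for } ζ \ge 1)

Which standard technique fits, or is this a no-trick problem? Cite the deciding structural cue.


Technique: the characteristic-root method — linear, homogeneous, constant coefficients: solutions of the form r^ζ exist — find the roots of the characteristic polynomial.


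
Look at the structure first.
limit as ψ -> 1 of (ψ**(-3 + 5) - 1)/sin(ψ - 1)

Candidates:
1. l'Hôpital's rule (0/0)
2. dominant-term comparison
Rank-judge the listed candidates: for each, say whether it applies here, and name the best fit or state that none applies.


Verdict: l'Hôpital's rule (0/0) — plug in 1: top and bottom both hit zero, so differentiate each and retry. Expanding numerator and denominator to first order gives the same value — the rule automates exactly that.
- l'Hôpital's rule (0/0): applies; the problem has the shape this method handles.
- dominant-term comparison: this limit is not decided by comparing leading-term growth at infinity.


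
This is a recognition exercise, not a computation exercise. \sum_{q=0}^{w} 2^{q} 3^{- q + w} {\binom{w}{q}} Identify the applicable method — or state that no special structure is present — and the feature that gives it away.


Verdict: the binomial theorem — terms weighting {\binom{w}{q}} against matched powers of 2 and 3 reassemble into (2 + 3)^w by the binomial theorem.


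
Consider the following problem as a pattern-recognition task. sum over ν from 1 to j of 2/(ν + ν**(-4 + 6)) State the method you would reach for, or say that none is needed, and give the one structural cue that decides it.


Verdict: telescoping — 2/(ν + ν**(-4 + 6)) decomposes into shift-paired simple fractions; the series telescopes to finitely many boundary pieces.


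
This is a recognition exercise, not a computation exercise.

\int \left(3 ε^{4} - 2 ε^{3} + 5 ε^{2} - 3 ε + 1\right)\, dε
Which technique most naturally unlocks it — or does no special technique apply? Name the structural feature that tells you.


Technique: no special technique — every term is a constant multiple of a power of ε; term-wise power-rule integration needs no preliminary transformation.


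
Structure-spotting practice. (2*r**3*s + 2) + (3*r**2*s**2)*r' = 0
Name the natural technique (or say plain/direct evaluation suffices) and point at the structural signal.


Method: the exact-equation method — d/dr of 2*r**3*s + 2 equals d/ds of 3*r**2*s**2: the form is a total differential of one potential — integrate it exactly.


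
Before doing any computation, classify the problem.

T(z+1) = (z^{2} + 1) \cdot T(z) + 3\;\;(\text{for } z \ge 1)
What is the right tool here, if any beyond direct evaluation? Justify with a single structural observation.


Verdict: a summation factor — because the multiplier z^{2} + 1 is index-dependent, divide through by its running product and sum the resulting differences.


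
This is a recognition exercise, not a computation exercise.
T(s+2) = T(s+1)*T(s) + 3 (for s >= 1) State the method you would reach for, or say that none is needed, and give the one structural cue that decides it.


Verdict: no special technique — this one you iterate or analyze qualitatively: the nonlinearity defeats linear solution methods.


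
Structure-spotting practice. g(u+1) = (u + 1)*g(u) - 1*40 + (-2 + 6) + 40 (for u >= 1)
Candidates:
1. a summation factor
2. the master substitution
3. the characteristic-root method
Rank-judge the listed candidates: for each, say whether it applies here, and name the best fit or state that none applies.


Diagnosis: a summation factor — the coefficient u + 1 drifts with the index, so no fixed root exists; normalizing by the cumulative product telescopes it.
- a summation factor: yes — fits the structure here.
- the master substitution: this is shift-type recursion, outside the divide-and-conquer template.
- the characteristic-root method: an index-dependent weight blocks the pure exponential ansatz.


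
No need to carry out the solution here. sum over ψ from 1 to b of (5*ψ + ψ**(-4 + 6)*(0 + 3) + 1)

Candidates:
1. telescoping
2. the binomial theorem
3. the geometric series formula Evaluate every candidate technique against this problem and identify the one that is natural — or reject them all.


Verdict: no special technique — no cancellation, no constant ratio, no binomial weights — just polynomial terms summed directly.
- telescoping — the terms as presented offer no neighboring cancellation — a telescoping rewrite may exist, but the displayed structure does not hand one over.
- the binomial theorem: the terms lack the binomial-coefficient-weighted complementary-power pattern of an expansion.
- the geometric series formula — consecutive terms are not related by a fixed multiplier.


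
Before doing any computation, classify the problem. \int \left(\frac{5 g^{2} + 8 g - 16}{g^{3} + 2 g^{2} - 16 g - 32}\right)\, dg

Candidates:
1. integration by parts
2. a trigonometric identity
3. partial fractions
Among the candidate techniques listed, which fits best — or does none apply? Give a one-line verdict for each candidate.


Method: partial fractions — the factorization of g^{3} + 2 g^{2} - 16 g - 32 is the whole battle; after it, each term is a table integral.
- integration by parts — there is no nonconstant-polynomial-times-kernel split with an exp, sine, cosine (degree-1 argument), or logarithm partner.
- a trigonometric identity — with no trigonometric functions present, identity rewriting has no target.
- partial fractions — a fit — the right tool for this form.


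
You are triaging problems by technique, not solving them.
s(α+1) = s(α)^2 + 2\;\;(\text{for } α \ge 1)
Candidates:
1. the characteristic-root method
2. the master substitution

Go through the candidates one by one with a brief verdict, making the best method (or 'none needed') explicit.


Verdict: no special technique — the unknown sequence enters the update nonlinearly, so no linear method fits the recurrence as written — direct iteration remains.
- the characteristic-root method — the recursion is nonlinear in the sequence values, so no linear-modes ansatz applies.
- the master substitution: the recursion steps by a constant offset, so exponential reindexing is pointless.


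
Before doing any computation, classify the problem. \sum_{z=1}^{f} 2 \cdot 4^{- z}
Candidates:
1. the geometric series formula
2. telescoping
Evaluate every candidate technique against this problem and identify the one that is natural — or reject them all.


Diagnosis: the geometric series formula — consecutive terms stand in a fixed index-free ratio — the geometric sum formula closes it.
- the geometric series formula: yes, a natural case for it.
- telescoping: computed from the summand as displayed, the partial sums build up without the pairwise collapse telescoping exploits.
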